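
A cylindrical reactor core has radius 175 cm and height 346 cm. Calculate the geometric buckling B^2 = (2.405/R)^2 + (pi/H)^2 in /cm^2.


B^2 = (2.405/R)^2 + (pi/H)^2
B^2 = (2.405/175)^2 + (pi/346)^2
B^2 = 2.7131e-04 /cm^2

2.7131e-04


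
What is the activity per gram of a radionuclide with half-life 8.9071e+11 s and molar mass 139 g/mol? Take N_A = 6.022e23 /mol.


lambda = ln(2) / t_half = ln(2) / 8.9071e+11 = 7.781962e-13 /s
SA = lambda * N_A / M
SA = 7.781962e-13 * 6.022e23 / 139
SA = 3.3714e+09 Bq/g

3.3714e+09


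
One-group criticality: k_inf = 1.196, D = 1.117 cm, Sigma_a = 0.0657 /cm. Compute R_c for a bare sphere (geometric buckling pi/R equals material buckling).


L^2 = D / Sigma_a = 1.117 / 0.0657 = 17.00152 cm^2
B_m^2 = (k_inf - 1) / L^2 = (1.196 - 1) / 17.00152 = 0.01152838 /cm^2
For a bare sphere: B_g = pi/R, so R_c = pi / sqrt(B_m^2)
R_c = pi / sqrt(0.01152838) = 29.259 cm

29.259


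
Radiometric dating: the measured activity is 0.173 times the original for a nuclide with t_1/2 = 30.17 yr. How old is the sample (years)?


lambda = ln(2) / t_half = ln(2) / 30.17 = 0.02297472 /yr
t = -ln(A/A0) / lambda
t = -ln(0.173) / 0.02297472
t = 76.365 yr

76.365


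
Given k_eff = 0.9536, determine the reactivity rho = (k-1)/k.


rho = (k_eff - 1) / k_eff
rho = (0.9536 - 1) / 0.9536
rho = -0.048658

-0.048658


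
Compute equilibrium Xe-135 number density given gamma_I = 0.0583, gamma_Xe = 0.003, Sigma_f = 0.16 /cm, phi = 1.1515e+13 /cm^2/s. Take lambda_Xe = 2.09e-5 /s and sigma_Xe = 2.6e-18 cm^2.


Xe_eq = (gamma_I + gamma_Xe) * Sigma_f * phi / (lambda_Xe + sigma_Xe * phi)
Numerator = (0.0583 + 0.003) * 0.16 * 1.1515e+13 = 1.129391e+11
Denominator = 2.09e-5 + 2.6e-18 * 1.1515e+13 = 5.083900e-05
Xe_eq = 1.129391e+11 / 5.083900e-05 = 2.2215e+15 /cm^3

2.2215e+15


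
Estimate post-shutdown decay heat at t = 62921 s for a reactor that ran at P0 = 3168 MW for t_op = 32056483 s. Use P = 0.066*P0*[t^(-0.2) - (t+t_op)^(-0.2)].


P/P0 = 0.066 * [t^(-0.2) - (t + t_op)^(-0.2)]
P/P0 = 0.066 * [62921^(-0.2) - (62921 + 32056483)^(-0.2)]
P/P0 = 0.066 * [0.1097087 - 0.03152438] = 0.005160165
P = 3168 * 0.005160165 = 16.347 MW

16.347


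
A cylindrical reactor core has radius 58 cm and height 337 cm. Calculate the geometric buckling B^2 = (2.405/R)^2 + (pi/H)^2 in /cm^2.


B^2 = (2.405/R)^2 + (pi/H)^2
B^2 = (2.405/58)^2 + (pi/337)^2
B^2 = 0.0018063 /cm^2

0.0018063


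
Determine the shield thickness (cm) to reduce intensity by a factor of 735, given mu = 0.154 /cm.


x = ln(factor) / mu
x = ln(735) / 0.154
x = 42.856 cm

42.856


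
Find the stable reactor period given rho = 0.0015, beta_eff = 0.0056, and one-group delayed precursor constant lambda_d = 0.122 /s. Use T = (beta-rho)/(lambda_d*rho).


T = (beta - rho) / (lambda_d * rho)
T = (0.0056 - 0.0015) / (0.122 * 0.0015)
T = 22.404 s

22.404


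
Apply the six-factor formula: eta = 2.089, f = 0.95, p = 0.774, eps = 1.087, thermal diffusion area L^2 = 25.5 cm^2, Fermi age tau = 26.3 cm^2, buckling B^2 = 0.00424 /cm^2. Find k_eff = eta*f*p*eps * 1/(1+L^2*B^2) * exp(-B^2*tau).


k_inf = eta*f*p*eps = 2.089*0.95*0.774*1.087 = 1.669677
P_TNL = 1/(1 + L^2*B^2) = 1/(1 + 25.5*0.00424) = 0.9024293
P_FNL = exp(-B^2*tau) = exp(-0.00424*26.3) = 0.8944807
k_eff = k_inf * P_TNL * P_FNL = 1.669677 * 0.9024293 * 0.8944807
k_eff = 1.3478

1.3478


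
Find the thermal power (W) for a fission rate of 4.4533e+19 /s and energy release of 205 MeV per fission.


P = fission_rate * E_MeV * 1.602e-13
P = 4.4533e+19 * 205 * 1.602e-13
P = 1.4625e+09 W

1.4625e+09


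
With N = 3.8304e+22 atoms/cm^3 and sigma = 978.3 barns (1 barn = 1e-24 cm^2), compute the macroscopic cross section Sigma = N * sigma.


Sigma = N * sigma_barns * 1e-24
Sigma = 3.8304e+22 * 978.3 * 1e-24
Sigma = 37.473 /cm

37.473


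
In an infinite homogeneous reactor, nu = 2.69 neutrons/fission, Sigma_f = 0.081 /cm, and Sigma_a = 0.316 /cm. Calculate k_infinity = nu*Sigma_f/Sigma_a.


k_inf = nu * Sigma_f / Sigma_a
k_inf = 2.69 * 0.081 / 0.316
k_inf = 0.68953

0.68953


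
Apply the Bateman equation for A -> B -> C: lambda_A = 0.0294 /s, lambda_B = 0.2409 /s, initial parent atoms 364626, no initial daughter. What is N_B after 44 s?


N_B(t) = lambda_A * N_A0 / (lambda_B - lambda_A) * [exp(-lambda_A*t) - exp(-lambda_B*t)]
exp(-0.0294*44) = 0.2742816; exp(-0.2409*44) = 2.492598e-05
N_B = 0.0294 * 364626 / (0.2409 - 0.0294) * (0.2742816 - 2.492598e-05)
N_B = 13901

13901


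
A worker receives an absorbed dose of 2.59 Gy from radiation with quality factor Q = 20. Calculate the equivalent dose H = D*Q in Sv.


H = D * Q
H = 2.59 * 20
H = 51.800 Sv

51.800


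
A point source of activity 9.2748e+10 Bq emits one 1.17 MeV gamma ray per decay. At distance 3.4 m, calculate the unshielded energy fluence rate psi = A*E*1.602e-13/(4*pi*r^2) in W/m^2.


psi = A * E * 1.602e-13 / (4*pi*r^2)
psi = 9.2748e+10 * 1.17 * 1.602e-13 / (4*pi*3.4^2)
psi = 1.1967e-04 W/m^2

1.1967e-04


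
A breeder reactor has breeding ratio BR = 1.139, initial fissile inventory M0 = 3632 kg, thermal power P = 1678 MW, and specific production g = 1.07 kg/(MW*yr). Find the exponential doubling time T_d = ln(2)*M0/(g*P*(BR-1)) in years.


Breeding gain G = BR - 1 = 1.139 - 1 = 0.139
Fissile production rate = g * P * G = 1.07 * 1678 * 0.139 = 249.56894 kg/yr
T_d = ln(2) * M0 / (g * P * G)
T_d = ln(2) * 3632 / 249.56894 = 10.087 yr

10.087


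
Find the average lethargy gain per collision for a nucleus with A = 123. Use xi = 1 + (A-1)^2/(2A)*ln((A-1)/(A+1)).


xi = 1 + (A-1)^2/(2A) * ln((A-1)/(A+1))
xi = 1 + (123-1)^2/(2*123) * ln((123-1)/(123 +1))
xi = 0.016172

0.016172


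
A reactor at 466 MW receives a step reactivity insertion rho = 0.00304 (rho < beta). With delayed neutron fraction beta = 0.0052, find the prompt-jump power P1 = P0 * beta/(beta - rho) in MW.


P1/P0 = beta / (beta - rho)
P1/P0 = 0.0052 / (0.0052 - 0.00304) = 2.407407
P1 = 466 * 2.407407 = 1121.9 MW

1121.9


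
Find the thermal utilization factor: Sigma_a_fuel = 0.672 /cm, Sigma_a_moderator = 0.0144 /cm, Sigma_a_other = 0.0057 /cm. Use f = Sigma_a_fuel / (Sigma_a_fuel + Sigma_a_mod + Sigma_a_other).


f = Sigma_a_fuel / (Sigma_a_fuel + Sigma_a_mod + Sigma_a_other)
f = 0.672 / (0.672 + 0.0144 + 0.0057)
f = 0.97096

0.97096


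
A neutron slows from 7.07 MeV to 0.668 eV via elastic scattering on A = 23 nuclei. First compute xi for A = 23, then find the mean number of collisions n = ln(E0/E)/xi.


xi = 1 + (A-1)^2/(2A)*ln((A-1)/(A+1)) = 0.08448899 (for A = 23)
n = ln(E0/E) / xi
n = ln(7.07e6 / 0.668) / 0.08448899
n = ln(1.058383e+07) / 0.08448899 = 191.44

191.44


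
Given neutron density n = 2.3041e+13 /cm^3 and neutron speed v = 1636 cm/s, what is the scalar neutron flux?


phi = n * v
phi = 2.3041e+13 * 1636
phi = 3.7695e+16 /cm^2/s

3.7695e+16


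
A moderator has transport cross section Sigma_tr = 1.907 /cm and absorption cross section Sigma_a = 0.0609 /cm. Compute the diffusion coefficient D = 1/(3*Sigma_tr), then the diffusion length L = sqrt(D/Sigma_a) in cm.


D = 1 / (3 * Sigma_tr) = 1 / (3 * 1.907) = 0.1747946 cm
L = sqrt(D / Sigma_a)
L = sqrt(0.1747946 / 0.0609)
L = 1.6942 cm

1.6942


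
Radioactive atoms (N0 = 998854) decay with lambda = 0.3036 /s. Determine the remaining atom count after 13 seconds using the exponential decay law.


N = N0 * exp(-lambda * t)
N = 998854 * exp(-0.3036 * 13)
N = 19294

19294


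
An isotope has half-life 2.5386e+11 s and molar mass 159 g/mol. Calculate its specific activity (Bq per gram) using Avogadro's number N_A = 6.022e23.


lambda = ln(2) / t_half = ln(2) / 2.5386e+11 = 2.730431e-12 /s
SA = lambda * N_A / M
SA = 2.730431e-12 * 6.022e23 / 159
SA = 1.0341e+10 Bq/g

1.0341e+10


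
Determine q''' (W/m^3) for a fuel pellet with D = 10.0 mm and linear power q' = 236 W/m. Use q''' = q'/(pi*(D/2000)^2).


r = D / 2 / 1000 = 10.0 / 2 / 1000 = 0.005 m
q''' = q' / (pi * r^2)
q''' = 236 / (pi * 0.005^2)
q''' = 3.0048e+06 W/m^3

3.0048e+06


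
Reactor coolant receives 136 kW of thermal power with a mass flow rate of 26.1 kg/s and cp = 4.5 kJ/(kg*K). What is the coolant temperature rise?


dT = Q / (m_dot * cp)
dT = 136 / (26.1 * 4.5)
dT = 1.1579 C

1.1579


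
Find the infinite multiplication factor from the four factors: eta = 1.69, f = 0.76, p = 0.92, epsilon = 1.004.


k_inf = eta * f * p * epsilon
k_inf = 1.69 * 0.76 * 0.92 * 1.004
k_inf = 1.1864

1.1864


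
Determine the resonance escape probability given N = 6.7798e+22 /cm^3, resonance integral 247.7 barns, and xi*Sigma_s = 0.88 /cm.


p = exp(-N * I * 1e-24 / (xi*Sigma_s))
p = exp(-6.7798e+22 * 247.7 * 1e-24 / 0.88)
p = 5.1535e-09

5.1535e-09


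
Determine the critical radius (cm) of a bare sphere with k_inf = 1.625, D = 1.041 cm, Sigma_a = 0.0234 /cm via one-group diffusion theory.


L^2 = D / Sigma_a = 1.041 / 0.0234 = 44.48718 cm^2
B_m^2 = (k_inf - 1) / L^2 = (1.625 - 1) / 44.48718 = 0.01404899 /cm^2
For a bare sphere: B_g = pi/R, so R_c = pi / sqrt(B_m^2)
R_c = pi / sqrt(0.01404899) = 26.505 cm

26.505


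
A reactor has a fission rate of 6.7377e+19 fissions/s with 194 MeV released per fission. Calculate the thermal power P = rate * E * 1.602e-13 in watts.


P = fission_rate * E_MeV * 1.602e-13
P = 6.7377e+19 * 194 * 1.602e-13
P = 2.0940e+09 W

2.0940e+09


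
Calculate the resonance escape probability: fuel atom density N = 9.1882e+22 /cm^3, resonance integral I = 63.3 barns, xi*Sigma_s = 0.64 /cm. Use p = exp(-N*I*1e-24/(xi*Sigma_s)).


p = exp(-N * I * 1e-24 / (xi*Sigma_s))
p = exp(-9.1882e+22 * 63.3 * 1e-24 / 0.64)
p = 1.1305e-04

1.1305e-04


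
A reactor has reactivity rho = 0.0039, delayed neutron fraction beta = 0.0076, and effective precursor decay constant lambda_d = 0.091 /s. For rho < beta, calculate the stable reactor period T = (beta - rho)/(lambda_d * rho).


T = (beta - rho) / (lambda_d * rho)
T = (0.0076 - 0.0039) / (0.091 * 0.0039)
T = 10.425 s

10.425


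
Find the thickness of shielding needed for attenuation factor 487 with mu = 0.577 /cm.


x = ln(factor) / mu
x = ln(487) / 0.577
x = 10.725 cm

10.725


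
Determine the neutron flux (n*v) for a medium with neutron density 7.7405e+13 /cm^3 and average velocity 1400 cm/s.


phi = n * v
phi = 7.7405e+13 * 1400
phi = 1.0837e+17 /cm^2/s

1.0837e+17


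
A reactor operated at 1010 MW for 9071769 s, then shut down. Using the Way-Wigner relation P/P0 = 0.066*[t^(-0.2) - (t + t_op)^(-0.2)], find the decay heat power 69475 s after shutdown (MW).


P/P0 = 0.066 * [t^(-0.2) - (t + t_op)^(-0.2)]
P/P0 = 0.066 * [69475^(-0.2) - (69475 + 9071769)^(-0.2)]
P/P0 = 0.066 * [0.1075559 - 0.04053208] = 0.004423572
P = 1010 * 0.004423572 = 4.4678 MW

4.4678


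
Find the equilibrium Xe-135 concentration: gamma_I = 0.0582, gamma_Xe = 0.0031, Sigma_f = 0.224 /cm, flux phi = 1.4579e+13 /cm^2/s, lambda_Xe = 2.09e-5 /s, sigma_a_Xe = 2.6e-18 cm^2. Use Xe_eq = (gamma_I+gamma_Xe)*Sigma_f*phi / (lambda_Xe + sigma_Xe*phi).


Xe_eq = (gamma_I + gamma_Xe) * Sigma_f * phi / (lambda_Xe + sigma_Xe * phi)
Numerator = (0.0582 + 0.0031) * 0.224 * 1.4579e+13 = 2.001872e+11
Denominator = 2.09e-5 + 2.6e-18 * 1.4579e+13 = 5.880540e-05
Xe_eq = 2.001872e+11 / 5.880540e-05 = 3.4042e+15 /cm^3

3.4042e+15


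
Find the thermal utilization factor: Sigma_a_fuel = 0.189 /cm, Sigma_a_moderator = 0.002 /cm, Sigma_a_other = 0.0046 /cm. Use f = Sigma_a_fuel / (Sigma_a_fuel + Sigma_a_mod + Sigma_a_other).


f = Sigma_a_fuel / (Sigma_a_fuel + Sigma_a_mod + Sigma_a_other)
f = 0.189 / (0.189 + 0.002 + 0.0046)
f = 0.96626

0.96626


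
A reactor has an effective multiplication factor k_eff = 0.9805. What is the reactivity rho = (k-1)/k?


rho = (k_eff - 1) / k_eff
rho = (0.9805 - 1) / 0.9805
rho = -0.019888

-0.019888


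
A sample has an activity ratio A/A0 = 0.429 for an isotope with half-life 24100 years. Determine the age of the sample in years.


lambda = ln(2) / t_half = ln(2) / 24100 = 2.876129e-05 /yr
t = -ln(A/A0) / lambda
t = -ln(0.429) / 2.876129e-05
t = 29425 yr

29425


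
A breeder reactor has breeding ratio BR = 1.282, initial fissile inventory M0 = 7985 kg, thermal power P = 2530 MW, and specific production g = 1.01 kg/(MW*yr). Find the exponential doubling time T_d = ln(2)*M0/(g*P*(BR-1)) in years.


Breeding gain G = BR - 1 = 1.282 - 1 = 0.282
Fissile production rate = g * P * G = 1.01 * 2530 * 0.282 = 720.5946 kg/yr
T_d = ln(2) * M0 / (g * P * G)
T_d = ln(2) * 7985 / 720.5946 = 7.6809 yr

7.6809


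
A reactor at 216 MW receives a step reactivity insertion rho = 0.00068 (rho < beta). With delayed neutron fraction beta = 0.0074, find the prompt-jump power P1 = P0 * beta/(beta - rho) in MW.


P1/P0 = beta / (beta - rho)
P1/P0 = 0.0074 / (0.0074 - 0.00068) = 1.101190
P1 = 216 * 1.101190 = 237.86 MW

237.86


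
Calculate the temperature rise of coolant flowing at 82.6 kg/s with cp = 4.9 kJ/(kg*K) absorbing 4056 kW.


dT = Q / (m_dot * cp)
dT = 4056 / (82.6 * 4.9)
dT = 10.021 C

10.021


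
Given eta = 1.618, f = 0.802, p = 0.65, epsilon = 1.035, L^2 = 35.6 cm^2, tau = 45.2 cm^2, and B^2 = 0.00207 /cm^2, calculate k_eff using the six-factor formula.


k_inf = eta*f*p*eps = 1.618*0.802*0.65*1.035 = 0.8729846
P_TNL = 1/(1 + L^2*B^2) = 1/(1 + 35.6*0.00207) = 0.9313658
P_FNL = exp(-B^2*tau) = exp(-0.00207*45.2) = 0.9106797
k_eff = k_inf * P_TNL * P_FNL = 0.8729846 * 0.9313658 * 0.9106797
k_eff = 0.74044

0.74044


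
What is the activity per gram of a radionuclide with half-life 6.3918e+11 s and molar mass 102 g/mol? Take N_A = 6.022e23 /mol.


lambda = ln(2) / t_half = ln(2) / 6.3918e+11 = 1.084432e-12 /s
SA = lambda * N_A / M
SA = 1.084432e-12 * 6.022e23 / 102
SA = 6.4024e+09 Bq/g

6.4024e+09


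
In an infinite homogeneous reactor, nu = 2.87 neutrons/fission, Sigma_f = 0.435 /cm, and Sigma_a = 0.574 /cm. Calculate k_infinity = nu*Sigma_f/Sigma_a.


k_inf = nu * Sigma_f / Sigma_a
k_inf = 2.87 * 0.435 / 0.574
k_inf = 2.1750

2.1750


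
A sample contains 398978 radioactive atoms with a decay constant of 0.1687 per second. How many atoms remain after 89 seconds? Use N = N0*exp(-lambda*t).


N = N0 * exp(-lambda * t)
N = 398978 * exp(-0.1687 * 89)
N = 0.12032

0.12032


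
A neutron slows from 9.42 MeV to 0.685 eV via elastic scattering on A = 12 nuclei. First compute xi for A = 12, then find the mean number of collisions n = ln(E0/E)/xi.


xi = 1 + (A-1)^2/(2A)*ln((A-1)/(A+1)) = 0.1577690 (for A = 12)
n = ln(E0/E) / xi
n = ln(9.42e6 / 0.685) / 0.1577690
n = ln(1.375182e+07) / 0.1577690 = 104.18

104.18


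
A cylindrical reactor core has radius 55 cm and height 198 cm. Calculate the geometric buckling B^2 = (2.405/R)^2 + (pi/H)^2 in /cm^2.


B^2 = (2.405/R)^2 + (pi/H)^2
B^2 = (2.405/55)^2 + (pi/198)^2
B^2 = 0.0021638 /cm^2

0.0021638


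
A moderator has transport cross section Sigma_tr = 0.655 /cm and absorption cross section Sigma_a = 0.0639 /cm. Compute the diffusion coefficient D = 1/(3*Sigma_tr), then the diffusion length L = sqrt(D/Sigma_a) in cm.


D = 1 / (3 * Sigma_tr) = 1 / (3 * 0.655) = 0.5089059 cm
L = sqrt(D / Sigma_a)
L = sqrt(0.5089059 / 0.0639)
L = 2.8221 cm

2.8221


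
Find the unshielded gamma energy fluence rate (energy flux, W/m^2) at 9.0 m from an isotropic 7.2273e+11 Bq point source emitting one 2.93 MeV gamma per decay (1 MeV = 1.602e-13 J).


psi = A * E * 1.602e-13 / (4*pi*r^2)
psi = 7.2273e+11 * 2.93 * 1.602e-13 / (4*pi*9.0^2)
psi = 3.3328e-04 W/m^2

3.3328e-04


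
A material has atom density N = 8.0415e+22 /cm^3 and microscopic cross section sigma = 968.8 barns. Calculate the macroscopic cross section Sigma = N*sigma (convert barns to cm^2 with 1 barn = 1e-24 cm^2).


Sigma = N * sigma_barns * 1e-24
Sigma = 8.0415e+22 * 968.8 * 1e-24
Sigma = 77.906 /cm

77.906


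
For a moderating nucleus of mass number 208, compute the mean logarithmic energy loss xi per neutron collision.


xi = 1 + (A-1)^2/(2A) * ln((A-1)/(A+1))
xi = 1 + (208-1)^2/(2*208) * ln((208-1)/(208 +1))
xi = 0.0095846

0.0095846


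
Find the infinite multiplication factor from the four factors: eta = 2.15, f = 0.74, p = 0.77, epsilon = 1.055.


k_inf = eta * f * p * epsilon
k_inf = 2.15 * 0.74 * 0.77 * 1.055
k_inf = 1.2924

1.2924


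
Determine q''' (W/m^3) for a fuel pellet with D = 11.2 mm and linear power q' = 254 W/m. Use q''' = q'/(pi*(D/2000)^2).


r = D / 2 / 1000 = 11.2 / 2 / 1000 = 0.0056 m
q''' = q' / (pi * r^2)
q''' = 254 / (pi * 0.0056^2)
q''' = 2.5781e+06 W/m^3

2.5781e+06


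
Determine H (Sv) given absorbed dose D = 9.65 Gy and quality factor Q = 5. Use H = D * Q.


H = D * Q
H = 9.65 * 5
H = 48.250 Sv

48.250


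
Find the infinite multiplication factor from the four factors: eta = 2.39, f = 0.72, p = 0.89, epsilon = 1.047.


k_inf = eta * f * p * epsilon
k_inf = 2.39 * 0.72 * 0.89 * 1.047
k_inf = 1.6035

1.6035


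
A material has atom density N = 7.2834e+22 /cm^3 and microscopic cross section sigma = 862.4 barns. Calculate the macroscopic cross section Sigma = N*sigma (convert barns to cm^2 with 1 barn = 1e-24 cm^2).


Sigma = N * sigma_barns * 1e-24
Sigma = 7.2834e+22 * 862.4 * 1e-24
Sigma = 62.812 /cm

62.812


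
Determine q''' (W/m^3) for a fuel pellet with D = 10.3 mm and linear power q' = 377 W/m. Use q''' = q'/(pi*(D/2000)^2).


r = D / 2 / 1000 = 10.3 / 2 / 1000 = 0.00515 m
q''' = q' / (pi * r^2)
q''' = 377 / (pi * 0.00515^2)
q''' = 4.5246e+06 W/m^3

4.5246e+06


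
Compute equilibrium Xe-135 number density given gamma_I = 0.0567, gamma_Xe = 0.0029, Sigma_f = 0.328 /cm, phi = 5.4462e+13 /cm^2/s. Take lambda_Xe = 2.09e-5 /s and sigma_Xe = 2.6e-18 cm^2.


Xe_eq = (gamma_I + gamma_Xe) * Sigma_f * phi / (lambda_Xe + sigma_Xe * phi)
Numerator = (0.0567 + 0.0029) * 0.328 * 5.4462e+13 = 1.064667e+12
Denominator = 2.09e-5 + 2.6e-18 * 5.4462e+13 = 1.625012e-04
Xe_eq = 1.064667e+12 / 1.625012e-04 = 6.5517e+15 /cm^3

6.5517e+15


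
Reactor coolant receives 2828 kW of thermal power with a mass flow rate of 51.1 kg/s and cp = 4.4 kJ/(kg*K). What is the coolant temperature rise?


dT = Q / (m_dot * cp)
dT = 2828 / (51.1 * 4.4)
dT = 12.578 C

12.578


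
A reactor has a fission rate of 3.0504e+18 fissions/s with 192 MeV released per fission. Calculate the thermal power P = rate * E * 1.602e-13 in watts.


P = fission_rate * E_MeV * 1.602e-13
P = 3.0504e+18 * 192 * 1.602e-13
P = 9.3825e+07 W

9.3825e+07


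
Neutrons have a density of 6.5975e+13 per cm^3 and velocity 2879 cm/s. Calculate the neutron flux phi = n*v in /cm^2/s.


phi = n * v
phi = 6.5975e+13 * 2879
phi = 1.8994e+17 /cm^2/s

1.8994e+17


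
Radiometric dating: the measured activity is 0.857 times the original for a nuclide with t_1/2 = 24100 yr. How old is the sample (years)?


lambda = ln(2) / t_half = ln(2) / 24100 = 2.876129e-05 /yr
t = -ln(A/A0) / lambda
t = -ln(0.857) / 2.876129e-05
t = 5365.5 yr

5365.5


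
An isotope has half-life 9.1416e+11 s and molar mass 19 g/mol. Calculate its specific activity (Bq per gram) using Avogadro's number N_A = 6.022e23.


lambda = ln(2) / t_half = ln(2) / 9.1416e+11 = 7.582340e-13 /s
SA = lambda * N_A / M
SA = 7.582340e-13 * 6.022e23 / 19
SA = 2.4032e+10 Bq/g

2.4032e+10


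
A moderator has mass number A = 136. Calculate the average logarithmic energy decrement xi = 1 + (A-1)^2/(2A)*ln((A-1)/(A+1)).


xi = 1 + (A-1)^2/(2A) * ln((A-1)/(A+1))
xi = 1 + (136-1)^2/(2*136) * ln((136-1)/(136 +1))
xi = 0.014634

0.014634


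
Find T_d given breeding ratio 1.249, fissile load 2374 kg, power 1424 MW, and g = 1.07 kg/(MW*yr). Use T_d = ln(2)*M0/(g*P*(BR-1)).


Breeding gain G = BR - 1 = 1.249 - 1 = 0.249
Fissile production rate = g * P * G = 1.07 * 1424 * 0.249 = 379.39632 kg/yr
T_d = ln(2) * M0 / (g * P * G)
T_d = ln(2) * 2374 / 379.39632 = 4.3372 yr

4.3372


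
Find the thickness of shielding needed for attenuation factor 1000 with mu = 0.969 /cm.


x = ln(factor) / mu
x = ln(1000) / 0.969
x = 7.1287 cm

7.1287


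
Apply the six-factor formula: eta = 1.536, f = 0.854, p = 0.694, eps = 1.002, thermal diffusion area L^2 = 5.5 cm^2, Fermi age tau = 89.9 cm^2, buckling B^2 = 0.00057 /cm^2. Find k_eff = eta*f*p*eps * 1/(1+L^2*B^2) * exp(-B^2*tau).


k_inf = eta*f*p*eps = 1.536*0.854*0.694*1.002 = 0.9121710
P_TNL = 1/(1 + L^2*B^2) = 1/(1 + 5.5*0.00057) = 0.9968748
P_FNL = exp(-B^2*tau) = exp(-0.00057*89.9) = 0.9500478
k_eff = k_inf * P_TNL * P_FNL = 0.9121710 * 0.9968748 * 0.9500478
k_eff = 0.86390

0.86390


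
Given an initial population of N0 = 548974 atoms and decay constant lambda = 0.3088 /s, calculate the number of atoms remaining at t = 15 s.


N = N0 * exp(-lambda * t)
N = 548974 * exp(-0.3088 * 15)
N = 5344.4

5344.4


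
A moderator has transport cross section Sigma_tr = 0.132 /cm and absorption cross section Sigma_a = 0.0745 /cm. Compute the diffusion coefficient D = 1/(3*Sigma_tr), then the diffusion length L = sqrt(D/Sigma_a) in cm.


D = 1 / (3 * Sigma_tr) = 1 / (3 * 0.132) = 2.525253 cm
L = sqrt(D / Sigma_a)
L = sqrt(2.525253 / 0.0745)
L = 5.8220 cm

5.8220


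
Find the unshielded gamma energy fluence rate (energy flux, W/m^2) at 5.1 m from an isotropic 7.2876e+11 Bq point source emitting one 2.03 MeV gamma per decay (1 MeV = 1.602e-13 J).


psi = A * E * 1.602e-13 / (4*pi*r^2)
psi = 7.2876e+11 * 2.03 * 1.602e-13 / (4*pi*5.1^2)
psi = 7.2509e-04 W/m^2

7.2509e-04


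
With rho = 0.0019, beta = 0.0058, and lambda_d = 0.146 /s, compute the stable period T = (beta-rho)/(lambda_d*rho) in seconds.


T = (beta - rho) / (lambda_d * rho)
T = (0.0058 - 0.0019) / (0.146 * 0.0019)
T = 14.059 s

14.059


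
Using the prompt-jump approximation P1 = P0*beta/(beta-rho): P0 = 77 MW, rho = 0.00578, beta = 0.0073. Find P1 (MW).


P1/P0 = beta / (beta - rho)
P1/P0 = 0.0073 / (0.0073 - 0.00578) = 4.802632
P1 = 77 * 4.802632 = 369.80 MW

369.80


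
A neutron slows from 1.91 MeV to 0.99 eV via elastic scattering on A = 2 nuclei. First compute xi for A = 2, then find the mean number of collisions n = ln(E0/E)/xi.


xi = 1 + (A-1)^2/(2A)*ln((A-1)/(A+1)) = 0.7253469 (for A = 2)
n = ln(E0/E) / xi
n = ln(1.91e6 / 0.99) / 0.7253469
n = ln(1.929293e+06) / 0.7253469 = 19.953

19.953


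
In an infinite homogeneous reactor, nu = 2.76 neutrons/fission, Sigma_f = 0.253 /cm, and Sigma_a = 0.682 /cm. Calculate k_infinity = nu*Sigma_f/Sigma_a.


k_inf = nu * Sigma_f / Sigma_a
k_inf = 2.76 * 0.253 / 0.682
k_inf = 1.0239

1.0239


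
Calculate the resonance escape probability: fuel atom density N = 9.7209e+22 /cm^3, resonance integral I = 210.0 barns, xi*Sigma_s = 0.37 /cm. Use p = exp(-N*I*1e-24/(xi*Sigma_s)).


p = exp(-N * I * 1e-24 / (xi*Sigma_s))
p = exp(-9.7209e+22 * 210.0 * 1e-24 / 0.37)
p = 1.0935e-24

1.0935e-24


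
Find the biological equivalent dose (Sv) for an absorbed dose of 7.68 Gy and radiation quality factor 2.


H = D * Q
H = 7.68 * 2
H = 15.360 Sv

15.360


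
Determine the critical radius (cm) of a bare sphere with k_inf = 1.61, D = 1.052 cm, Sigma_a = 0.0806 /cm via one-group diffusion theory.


L^2 = D / Sigma_a = 1.052 / 0.0806 = 13.05211 cm^2
B_m^2 = (k_inf - 1) / L^2 = (1.61 - 1) / 13.05211 = 0.04673574 /cm^2
For a bare sphere: B_g = pi/R, so R_c = pi / sqrt(B_m^2)
R_c = pi / sqrt(0.04673574) = 14.532 cm

14.532


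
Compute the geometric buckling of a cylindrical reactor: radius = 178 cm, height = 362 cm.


B^2 = (2.405/R)^2 + (pi/H)^2
B^2 = (2.405/178)^2 + (pi/362)^2
B^2 = 2.5787e-04 /cm^2

2.5787e-04


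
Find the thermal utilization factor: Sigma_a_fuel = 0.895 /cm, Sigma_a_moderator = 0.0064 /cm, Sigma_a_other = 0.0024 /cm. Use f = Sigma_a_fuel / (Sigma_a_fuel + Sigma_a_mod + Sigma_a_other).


f = Sigma_a_fuel / (Sigma_a_fuel + Sigma_a_mod + Sigma_a_other)
f = 0.895 / (0.895 + 0.0064 + 0.0024)
f = 0.99026

0.99026


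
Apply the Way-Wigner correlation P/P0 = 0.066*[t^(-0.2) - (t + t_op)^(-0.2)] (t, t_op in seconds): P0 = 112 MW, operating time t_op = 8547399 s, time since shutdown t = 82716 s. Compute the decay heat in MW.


P/P0 = 0.066 * [t^(-0.2) - (t + t_op)^(-0.2)]
P/P0 = 0.066 * [82716^(-0.2) - (82716 + 8547399)^(-0.2)]
P/P0 = 0.066 * [0.1038681 - 0.04100121] = 0.004149215
P = 112 * 0.004149215 = 0.46471 MW

0.46471


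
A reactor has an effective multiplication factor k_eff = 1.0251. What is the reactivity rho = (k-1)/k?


rho = (k_eff - 1) / k_eff
rho = (1.0251 - 1) / 1.0251
rho = 0.024485

0.024485


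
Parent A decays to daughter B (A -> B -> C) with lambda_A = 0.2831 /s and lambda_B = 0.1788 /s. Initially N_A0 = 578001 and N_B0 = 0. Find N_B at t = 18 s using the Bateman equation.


N_B(t) = lambda_A * N_A0 / (lambda_B - lambda_A) * [exp(-lambda_A*t) - exp(-lambda_B*t)]
exp(-0.2831*18) = 0.006122407; exp(-0.1788*18) = 0.04001904
N_B = 0.2831 * 578001 / (0.1788 - 0.2831) * (0.006122407 - 0.04001904)
N_B = 53179

53179


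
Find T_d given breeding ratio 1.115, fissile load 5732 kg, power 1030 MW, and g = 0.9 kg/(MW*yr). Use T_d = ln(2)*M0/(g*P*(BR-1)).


Breeding gain G = BR - 1 = 1.115 - 1 = 0.115
Fissile production rate = g * P * G = 0.9 * 1030 * 0.115 = 106.605 kg/yr
T_d = ln(2) * M0 / (g * P * G)
T_d = ln(2) * 5732 / 106.605 = 37.270 yr

37.270


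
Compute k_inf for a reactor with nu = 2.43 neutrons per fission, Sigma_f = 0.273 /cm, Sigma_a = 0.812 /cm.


k_inf = nu * Sigma_f / Sigma_a
k_inf = 2.43 * 0.273 / 0.812
k_inf = 0.81698

0.81698


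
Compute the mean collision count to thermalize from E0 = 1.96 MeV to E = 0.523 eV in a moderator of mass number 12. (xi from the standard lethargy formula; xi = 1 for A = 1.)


xi = 1 + (A-1)^2/(2A)*ln((A-1)/(A+1)) = 0.1577690 (for A = 12)
n = ln(E0/E) / xi
n = ln(1.96e6 / 0.523) / 0.1577690
n = ln(3.747610e+06) / 0.1577690 = 95.942

95.942


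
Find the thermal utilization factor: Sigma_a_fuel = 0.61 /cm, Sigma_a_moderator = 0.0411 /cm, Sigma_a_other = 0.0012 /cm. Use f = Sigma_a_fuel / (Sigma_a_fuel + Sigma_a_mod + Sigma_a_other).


f = Sigma_a_fuel / (Sigma_a_fuel + Sigma_a_mod + Sigma_a_other)
f = 0.61 / (0.61 + 0.0411 + 0.0012)
f = 0.93515

0.93515


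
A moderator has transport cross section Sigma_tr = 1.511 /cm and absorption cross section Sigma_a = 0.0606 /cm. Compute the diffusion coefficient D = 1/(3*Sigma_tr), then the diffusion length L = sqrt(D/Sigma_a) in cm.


D = 1 / (3 * Sigma_tr) = 1 / (3 * 1.511) = 0.2206045 cm
L = sqrt(D / Sigma_a)
L = sqrt(0.2206045 / 0.0606)
L = 1.9080 cm

1.9080


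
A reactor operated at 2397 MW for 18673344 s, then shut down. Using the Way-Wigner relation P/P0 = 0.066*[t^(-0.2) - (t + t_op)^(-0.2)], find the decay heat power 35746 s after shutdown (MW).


P/P0 = 0.066 * [t^(-0.2) - (t + t_op)^(-0.2)]
P/P0 = 0.066 * [35746^(-0.2) - (35746 + 18673344)^(-0.2)]
P/P0 = 0.066 * [0.1228442 - 0.03512283] = 0.005789610
P = 2397 * 0.005789610 = 13.878 MW

13.878


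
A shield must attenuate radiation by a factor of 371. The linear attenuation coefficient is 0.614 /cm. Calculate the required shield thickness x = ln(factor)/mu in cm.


x = ln(factor) / mu
x = ln(371) / 0.614
x = 9.6355 cm

9.6355


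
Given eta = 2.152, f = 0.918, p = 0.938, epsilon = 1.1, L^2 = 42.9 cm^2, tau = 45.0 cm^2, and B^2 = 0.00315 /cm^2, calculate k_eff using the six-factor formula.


k_inf = eta*f*p*eps = 2.152*0.918*0.938*1.1 = 2.038358
P_TNL = 1/(1 + L^2*B^2) = 1/(1 + 42.9*0.00315) = 0.8809525
P_FNL = exp(-B^2*tau) = exp(-0.00315*45.0) = 0.8678382
k_eff = k_inf * P_TNL * P_FNL = 2.038358 * 0.8809525 * 0.8678382
k_eff = 1.5584

1.5584


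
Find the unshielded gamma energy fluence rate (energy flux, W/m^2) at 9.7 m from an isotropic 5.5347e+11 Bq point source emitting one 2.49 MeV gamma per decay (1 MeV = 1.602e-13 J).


psi = A * E * 1.602e-13 / (4*pi*r^2)
psi = 5.5347e+11 * 2.49 * 1.602e-13 / (4*pi*9.7^2)
psi = 1.8673e-04 W/m^2

1.8673e-04


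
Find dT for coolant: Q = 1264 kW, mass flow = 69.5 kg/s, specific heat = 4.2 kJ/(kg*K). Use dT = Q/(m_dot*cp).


dT = Q / (m_dot * cp)
dT = 1264 / (69.5 * 4.2)
dT = 4.3303 C

4.3303


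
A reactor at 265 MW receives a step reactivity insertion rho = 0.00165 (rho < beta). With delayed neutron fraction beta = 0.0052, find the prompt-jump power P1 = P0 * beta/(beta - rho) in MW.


P1/P0 = beta / (beta - rho)
P1/P0 = 0.0052 / (0.0052 - 0.00165) = 1.464789
P1 = 265 * 1.464789 = 388.17 MW

388.17


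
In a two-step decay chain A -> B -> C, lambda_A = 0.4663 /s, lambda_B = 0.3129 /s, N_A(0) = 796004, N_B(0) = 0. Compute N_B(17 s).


N_B(t) = lambda_A * N_A0 / (lambda_B - lambda_A) * [exp(-lambda_A*t) - exp(-lambda_B*t)]
exp(-0.4663*17) = 3.608313e-04; exp(-0.3129*17) = 0.004896180
N_B = 0.4663 * 796004 / (0.3129 - 0.4663) * (3.608313e-04 - 0.004896180)
N_B = 10974

10974


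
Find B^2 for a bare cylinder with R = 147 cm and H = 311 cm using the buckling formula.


B^2 = (2.405/R)^2 + (pi/H)^2
B^2 = (2.405/147)^2 + (pi/311)^2
B^2 = 3.6971e-04 /cm^2

3.6971e-04


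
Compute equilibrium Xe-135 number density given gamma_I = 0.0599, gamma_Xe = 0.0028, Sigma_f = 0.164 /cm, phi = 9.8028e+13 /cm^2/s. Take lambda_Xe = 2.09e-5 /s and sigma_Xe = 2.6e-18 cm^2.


Xe_eq = (gamma_I + gamma_Xe) * Sigma_f * phi / (lambda_Xe + sigma_Xe * phi)
Numerator = (0.0599 + 0.0028) * 0.164 * 9.8028e+13 = 1.008002e+12
Denominator = 2.09e-5 + 2.6e-18 * 9.8028e+13 = 2.757728e-04
Xe_eq = 1.008002e+12 / 2.757728e-04 = 3.6552e+15 /cm^3

3.6552e+15


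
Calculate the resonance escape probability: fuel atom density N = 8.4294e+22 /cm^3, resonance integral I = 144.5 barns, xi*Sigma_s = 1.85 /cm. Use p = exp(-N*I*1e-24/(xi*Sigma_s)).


p = exp(-N * I * 1e-24 / (xi*Sigma_s))
p = exp(-8.4294e+22 * 144.5 * 1e-24 / 1.85)
p = 0.0013822

0.0013822


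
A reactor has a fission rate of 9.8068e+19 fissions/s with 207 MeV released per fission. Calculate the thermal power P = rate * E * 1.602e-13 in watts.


P = fission_rate * E_MeV * 1.602e-13
P = 9.8068e+19 * 207 * 1.602e-13
P = 3.2521e+09 W

3.2521e+09


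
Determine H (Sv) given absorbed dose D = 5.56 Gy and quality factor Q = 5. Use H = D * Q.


H = D * Q
H = 5.56 * 5
H = 27.800 Sv

27.800


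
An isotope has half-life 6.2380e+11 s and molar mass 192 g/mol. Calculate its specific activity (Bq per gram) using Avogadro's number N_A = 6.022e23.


lambda = ln(2) / t_half = ln(2) / 6.2380e+11 = 1.111169e-12 /s
SA = lambda * N_A / M
SA = 1.111169e-12 * 6.022e23 / 192
SA = 3.4851e+09 Bq/g

3.4851e+09


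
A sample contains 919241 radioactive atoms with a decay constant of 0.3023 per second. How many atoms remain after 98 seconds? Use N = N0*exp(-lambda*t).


N = N0 * exp(-lambda * t)
N = 919241 * exp(-0.3023 * 98)
N = 1.2511e-07

1.2511e-07


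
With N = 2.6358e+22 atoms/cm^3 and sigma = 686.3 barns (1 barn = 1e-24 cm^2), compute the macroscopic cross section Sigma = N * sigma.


Sigma = N * sigma_barns * 1e-24
Sigma = 2.6358e+22 * 686.3 * 1e-24
Sigma = 18.089 /cm

18.089


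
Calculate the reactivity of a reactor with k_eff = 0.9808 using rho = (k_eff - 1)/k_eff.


rho = (k_eff - 1) / k_eff
rho = (0.9808 - 1) / 0.9808
rho = -0.019576

-0.019576


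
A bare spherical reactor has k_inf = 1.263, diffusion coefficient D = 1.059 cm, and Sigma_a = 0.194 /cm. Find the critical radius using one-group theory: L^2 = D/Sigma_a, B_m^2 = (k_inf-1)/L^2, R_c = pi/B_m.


L^2 = D / Sigma_a = 1.059 / 0.194 = 5.458763 cm^2
B_m^2 = (k_inf - 1) / L^2 = (1.263 - 1) / 5.458763 = 0.04817941 /cm^2
For a bare sphere: B_g = pi/R, so R_c = pi / sqrt(B_m^2)
R_c = pi / sqrt(0.04817941) = 14.313 cm

14.313


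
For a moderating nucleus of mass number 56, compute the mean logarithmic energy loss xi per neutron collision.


xi = 1 + (A-1)^2/(2A) * ln((A-1)/(A+1))
xi = 1 + (56-1)^2/(2*56) * ln((56-1)/(56 +1))
xi = 0.035293

0.035293


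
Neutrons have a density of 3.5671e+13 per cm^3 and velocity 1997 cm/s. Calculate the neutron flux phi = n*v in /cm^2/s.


phi = n * v
phi = 3.5671e+13 * 1997
phi = 7.1235e+16 /cm^2/s

7.1235e+16


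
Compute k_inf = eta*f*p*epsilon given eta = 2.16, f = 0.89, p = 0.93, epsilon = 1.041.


k_inf = eta * f * p * epsilon
k_inf = 2.16 * 0.89 * 0.93 * 1.041
k_inf = 1.8611

1.8611


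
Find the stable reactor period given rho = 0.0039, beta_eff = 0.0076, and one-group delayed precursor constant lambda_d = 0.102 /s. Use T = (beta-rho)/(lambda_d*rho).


T = (beta - rho) / (lambda_d * rho)
T = (0.0076 - 0.0039) / (0.102 * 0.0039)
T = 9.3012 s

9.3012


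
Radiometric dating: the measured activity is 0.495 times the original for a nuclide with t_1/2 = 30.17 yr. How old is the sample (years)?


lambda = ln(2) / t_half = ln(2) / 30.17 = 0.02297472 /yr
t = -ln(A/A0) / lambda
t = -ln(0.495) / 0.02297472
t = 30.607 yr

30.607


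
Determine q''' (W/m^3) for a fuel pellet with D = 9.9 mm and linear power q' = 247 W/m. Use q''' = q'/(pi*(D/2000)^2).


r = D / 2 / 1000 = 9.9 / 2 / 1000 = 0.00495 m
q''' = q' / (pi * r^2)
q''' = 247 / (pi * 0.00495^2)
q''' = 3.2088e+06 W/m^3

3.2088e+06


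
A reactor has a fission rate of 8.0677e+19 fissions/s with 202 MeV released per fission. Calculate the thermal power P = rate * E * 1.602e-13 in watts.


P = fission_rate * E_MeV * 1.602e-13
P = 8.0677e+19 * 202 * 1.602e-13
P = 2.6107e+09 W

2.6107e+09


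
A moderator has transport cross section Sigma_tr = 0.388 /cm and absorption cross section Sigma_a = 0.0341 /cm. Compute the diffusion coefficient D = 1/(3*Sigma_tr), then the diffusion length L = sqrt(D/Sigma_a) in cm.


D = 1 / (3 * Sigma_tr) = 1 / (3 * 0.388) = 0.8591065 cm
L = sqrt(D / Sigma_a)
L = sqrt(0.8591065 / 0.0341)
L = 5.0193 cm

5.0193


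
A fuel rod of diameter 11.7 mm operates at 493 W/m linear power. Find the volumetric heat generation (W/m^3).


r = D / 2 / 1000 = 11.7 / 2 / 1000 = 0.00585 m
q''' = q' / (pi * r^2)
q''' = 493 / (pi * 0.00585^2)
q''' = 4.5855e+06 W/m^3

4.5855e+06


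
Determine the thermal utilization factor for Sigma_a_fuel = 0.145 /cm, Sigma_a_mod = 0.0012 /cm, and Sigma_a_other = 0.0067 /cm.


f = Sigma_a_fuel / (Sigma_a_fuel + Sigma_a_mod + Sigma_a_other)
f = 0.145 / (0.145 + 0.0012 + 0.0067)
f = 0.94833

0.94833


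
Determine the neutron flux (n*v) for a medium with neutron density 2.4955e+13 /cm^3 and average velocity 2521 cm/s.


phi = n * v
phi = 2.4955e+13 * 2521
phi = 6.2912e+16 /cm^2/s

6.2912e+16


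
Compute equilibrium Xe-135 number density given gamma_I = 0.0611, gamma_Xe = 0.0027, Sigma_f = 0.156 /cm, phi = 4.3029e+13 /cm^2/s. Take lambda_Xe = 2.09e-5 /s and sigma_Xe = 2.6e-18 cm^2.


Xe_eq = (gamma_I + gamma_Xe) * Sigma_f * phi / (lambda_Xe + sigma_Xe * phi)
Numerator = (0.0611 + 0.0027) * 0.156 * 4.3029e+13 = 4.282590e+11
Denominator = 2.09e-5 + 2.6e-18 * 4.3029e+13 = 1.327754e-04
Xe_eq = 4.282590e+11 / 1.327754e-04 = 3.2254e+15 /cm^3

3.2254e+15


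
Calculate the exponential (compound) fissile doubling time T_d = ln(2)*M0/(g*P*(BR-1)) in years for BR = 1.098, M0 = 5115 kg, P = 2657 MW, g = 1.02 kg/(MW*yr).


Breeding gain G = BR - 1 = 1.098 - 1 = 0.098
Fissile production rate = g * P * G = 1.02 * 2657 * 0.098 = 265.59372 kg/yr
T_d = ln(2) * M0 / (g * P * G)
T_d = ln(2) * 5115 / 265.59372 = 13.349 yr

13.349


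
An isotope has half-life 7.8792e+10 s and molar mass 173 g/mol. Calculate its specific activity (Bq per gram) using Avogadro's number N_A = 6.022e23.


lambda = ln(2) / t_half = ln(2) / 7.8792e+10 = 8.797177e-12 /s
SA = lambda * N_A / M
SA = 8.797177e-12 * 6.022e23 / 173
SA = 3.0622e+10 Bq/g

3.0622e+10


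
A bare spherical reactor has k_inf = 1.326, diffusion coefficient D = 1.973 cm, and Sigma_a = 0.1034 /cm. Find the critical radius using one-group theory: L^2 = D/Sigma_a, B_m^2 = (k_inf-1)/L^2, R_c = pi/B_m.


L^2 = D / Sigma_a = 1.973 / 0.1034 = 19.08124 cm^2
B_m^2 = (k_inf - 1) / L^2 = (1.326 - 1) / 19.08124 = 0.01708484 /cm^2
For a bare sphere: B_g = pi/R, so R_c = pi / sqrt(B_m^2)
R_c = pi / sqrt(0.01708484) = 24.035 cm

24.035


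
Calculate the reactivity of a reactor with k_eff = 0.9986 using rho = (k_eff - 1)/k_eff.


rho = (k_eff - 1) / k_eff
rho = (0.9986 - 1) / 0.9986
rho = -0.0014020

-0.0014020


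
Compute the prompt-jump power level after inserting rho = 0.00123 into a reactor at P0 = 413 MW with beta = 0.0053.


P1/P0 = beta / (beta - rho)
P1/P0 = 0.0053 / (0.0053 - 0.00123) = 1.302211
P1 = 413 * 1.302211 = 537.81 MW

537.81


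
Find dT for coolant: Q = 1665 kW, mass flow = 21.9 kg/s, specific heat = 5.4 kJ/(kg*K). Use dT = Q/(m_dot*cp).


dT = Q / (m_dot * cp)
dT = 1665 / (21.9 * 5.4)
dT = 14.079 C

14.079


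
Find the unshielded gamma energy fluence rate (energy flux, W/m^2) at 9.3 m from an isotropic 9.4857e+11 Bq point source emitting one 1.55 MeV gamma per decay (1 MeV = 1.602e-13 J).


psi = A * E * 1.602e-13 / (4*pi*r^2)
psi = 9.4857e+11 * 1.55 * 1.602e-13 / (4*pi*9.3^2)
psi = 2.1671e-04 W/m^2

2.1671e-04


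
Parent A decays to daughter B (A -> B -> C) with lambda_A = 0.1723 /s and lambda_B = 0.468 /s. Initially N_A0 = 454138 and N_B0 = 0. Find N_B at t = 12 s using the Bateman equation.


N_B(t) = lambda_A * N_A0 / (lambda_B - lambda_A) * [exp(-lambda_A*t) - exp(-lambda_B*t)]
exp(-0.1723*12) = 0.1264890; exp(-0.468*12) = 0.003639169
N_B = 0.1723 * 454138 / (0.468 - 0.1723) * (0.1264890 - 0.003639169)
N_B = 32508

32508


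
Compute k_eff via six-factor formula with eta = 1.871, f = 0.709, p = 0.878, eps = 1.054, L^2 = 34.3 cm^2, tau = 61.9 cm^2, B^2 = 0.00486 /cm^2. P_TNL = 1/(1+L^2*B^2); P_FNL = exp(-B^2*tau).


k_inf = eta*f*p*eps = 1.871*0.709*0.878*1.054 = 1.227595
P_TNL = 1/(1 + L^2*B^2) = 1/(1 + 34.3*0.00486) = 0.8571198
P_FNL = exp(-B^2*tau) = exp(-0.00486*61.9) = 0.7402006
k_eff = k_inf * P_TNL * P_FNL = 1.227595 * 0.8571198 * 0.7402006
k_eff = 0.77884

0.77884


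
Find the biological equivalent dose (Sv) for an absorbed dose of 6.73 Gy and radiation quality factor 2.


H = D * Q
H = 6.73 * 2
H = 13.460 Sv

13.460


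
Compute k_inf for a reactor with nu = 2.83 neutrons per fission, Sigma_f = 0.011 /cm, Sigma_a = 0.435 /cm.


k_inf = nu * Sigma_f / Sigma_a
k_inf = 2.83 * 0.011 / 0.435
k_inf = 0.071563

0.071563


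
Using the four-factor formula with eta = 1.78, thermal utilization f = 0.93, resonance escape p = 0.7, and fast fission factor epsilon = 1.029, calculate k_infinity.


k_inf = eta * f * p * epsilon
k_inf = 1.78 * 0.93 * 0.7 * 1.029
k_inf = 1.1924

1.1924


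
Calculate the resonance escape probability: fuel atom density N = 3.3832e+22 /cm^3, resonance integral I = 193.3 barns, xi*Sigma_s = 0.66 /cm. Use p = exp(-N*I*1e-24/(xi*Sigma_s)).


p = exp(-N * I * 1e-24 / (xi*Sigma_s))
p = exp(-3.3832e+22 * 193.3 * 1e-24 / 0.66)
p = 4.9741e-05

4.9741e-05


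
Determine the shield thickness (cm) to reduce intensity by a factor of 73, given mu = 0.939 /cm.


x = ln(factor) / mu
x = ln(73) / 0.939
x = 4.5692 cm

4.5692


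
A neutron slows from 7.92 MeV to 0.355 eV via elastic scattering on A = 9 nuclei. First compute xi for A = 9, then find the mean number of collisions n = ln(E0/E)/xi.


xi = 1 + (A-1)^2/(2A)*ln((A-1)/(A+1)) = 0.2066007 (for A = 9)
n = ln(E0/E) / xi
n = ln(7.92e6 / 0.355) / 0.2066007
n = ln(2.230986e+07) / 0.2066007 = 81.900

81.900


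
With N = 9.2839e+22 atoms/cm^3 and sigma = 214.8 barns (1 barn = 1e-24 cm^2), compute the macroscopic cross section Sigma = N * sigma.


Sigma = N * sigma_barns * 1e-24
Sigma = 9.2839e+22 * 214.8 * 1e-24
Sigma = 19.942 /cm

19.942


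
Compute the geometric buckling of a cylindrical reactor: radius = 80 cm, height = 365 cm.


B^2 = (2.405/R)^2 + (pi/H)^2
B^2 = (2.405/80)^2 + (pi/365)^2
B^2 = 9.7784e-04 /cm^2

9.7784e-04


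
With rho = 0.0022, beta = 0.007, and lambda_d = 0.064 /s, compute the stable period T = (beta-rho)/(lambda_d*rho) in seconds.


T = (beta - rho) / (lambda_d * rho)
T = (0.007 - 0.0022) / (0.064 * 0.0022)
T = 34.091 s

34.091
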